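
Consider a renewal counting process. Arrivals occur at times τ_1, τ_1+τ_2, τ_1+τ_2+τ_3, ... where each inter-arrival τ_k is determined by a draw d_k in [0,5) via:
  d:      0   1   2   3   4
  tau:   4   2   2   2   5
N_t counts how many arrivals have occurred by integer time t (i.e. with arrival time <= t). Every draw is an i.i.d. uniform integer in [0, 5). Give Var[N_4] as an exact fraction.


Inter-arrival values over d=0..4: [4, 2, 2, 2, 5]
Each d has probability 1/5, so the pmf of τ is: f(2) = 3/5, f(4) = 1/5, f(5) = 1/5
Let p_n(j) = P(N_n = j), with p_0 = [1]. Condition on τ_1: p_n(0) = P(τ > n), and for j >= 1, p_n(j) = Σ_{k<=n} f(k)·p_{n−k}(j−1)
p_1 = [1]  (j = 0)
p_2 = [2/5, 3/5]  (j = 0..1)
p_3 = [2/5, 3/5]  (j = 0..1)
p_4 = [1/5, 11/25, 9/25]  (j = 0..2)
E[N_4] = Σ j·p_4(j) = 29/25;  E[N_4²] = Σ j²·p_4(j) = 47/25
Var[N_4] = 47/25 − (29/25)² = 334/625

334/625


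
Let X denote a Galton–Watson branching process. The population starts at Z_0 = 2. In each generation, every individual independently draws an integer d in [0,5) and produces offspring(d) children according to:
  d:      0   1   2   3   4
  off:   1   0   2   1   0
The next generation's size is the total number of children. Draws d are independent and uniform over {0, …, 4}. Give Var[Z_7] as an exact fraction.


Outcome values over d=0..4: [1, 0, 2, 1, 0]
Σy = 4, Σy² = 6, M = 5
μ = 4/5 = 4/5,  σ² = 6/5 − (4/5)² = 14/25
V_0 = 0, E_0 = 2
V_1 = 14/25·E_0 + (4/5)²·V_0 = 28/25;  E_1 = 8/5
V_2 = 14/25·E_1 + (4/5)²·V_1 = 1008/625;  E_2 = 32/25
V_3 = 14/25·E_2 + (4/5)²·V_2 = 27328/15625;  E_3 = 128/125
V_4 = 14/25·E_3 + (4/5)²·V_3 = 661248/390625;  E_4 = 512/625
V_5 = 14/25·E_4 + (4/5)²·V_4 = 15059968/9765625;  E_5 = 2048/3125
V_6 = 14/25·E_5 + (4/5)²·V_5 = 330559488/244140625;  E_6 = 8192/15625
V_7 = 14/25·E_6 + (4/5)²·V_6 = 7080951808/6103515625;  E_7 = 32768/78125

7080951808/6103515625


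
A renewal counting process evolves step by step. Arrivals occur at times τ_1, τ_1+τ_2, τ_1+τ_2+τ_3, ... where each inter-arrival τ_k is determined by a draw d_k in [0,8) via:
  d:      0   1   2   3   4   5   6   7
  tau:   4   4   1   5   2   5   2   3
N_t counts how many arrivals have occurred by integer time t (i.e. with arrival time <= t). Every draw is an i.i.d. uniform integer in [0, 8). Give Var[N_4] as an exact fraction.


Inter-arrival values over d=0..7: [4, 4, 1, 5, 2, 5, 2, 3]
Each d has probability 1/8, so the pmf of τ is: f(1) = 1/8, f(2) = 1/4, f(3) = 1/8, f(4) = 1/4, f(5) = 1/4
Let p_n(j) = P(N_n = j), with p_0 = [1]. Condition on τ_1: p_n(0) = P(τ > n), and for j >= 1, p_n(j) = Σ_{k<=n} f(k)·p_{n−k}(j−1)
p_1 = [7/8, 1/8]  (j = 0..1)
p_2 = [5/8, 23/64, 1/64]  (j = 0..2)
p_3 = [1/2, 27/64, 39/512, 1/512]  (j = 0..3)
p_4 = [1/4, 37/64, 81/512, 55/4096, 1/4096]  (j = 0..4)
E[N_4] = Σ j·p_4(j) = 3833/4096;  E[N_4²] = Σ j²·p_4(j) = 5471/4096
Var[N_4] = 5471/4096 − (3833/4096)² = 7717327/16777216

7717327/16777216


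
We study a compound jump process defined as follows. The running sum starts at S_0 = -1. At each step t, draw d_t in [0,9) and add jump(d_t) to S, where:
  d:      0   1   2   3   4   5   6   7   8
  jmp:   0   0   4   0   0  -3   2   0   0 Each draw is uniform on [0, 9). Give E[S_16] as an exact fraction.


13/3

Outcome values over d=0..8: [0, 0, 4, 0, 0, -3, 2, 0, 0]
Σy = 3, Σy² = 29, M = 9
μ = 3/9 = 1/3,  σ² = 29/9 − (1/3)² = 28/9
E[S_16] = -1 + 16·(1/3) = 13/3


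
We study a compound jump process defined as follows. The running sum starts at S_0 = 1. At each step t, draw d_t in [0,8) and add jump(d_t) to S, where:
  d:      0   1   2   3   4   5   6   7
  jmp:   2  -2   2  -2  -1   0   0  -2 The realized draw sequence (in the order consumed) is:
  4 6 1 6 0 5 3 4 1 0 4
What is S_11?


-4

t=0: S=1, d=4, jump=-1, S_1=0
t=1: S=0, d=6, jump=0, S_2=0
t=2: S=0, d=1, jump=-2, S_3=-2
t=3: S=-2, d=6, jump=0, S_4=-2
t=4: S=-2, d=0, jump=2, S_5=0
t=5: S=0, d=5, jump=0, S_6=0
t=6: S=0, d=3, jump=-2, S_7=-2
t=7: S=-2, d=4, jump=-1, S_8=-3
t=8: S=-3, d=1, jump=-2, S_9=-5
t=9: S=-5, d=0, jump=2, S_10=-3
t=10: S=-3, d=4, jump=-1, S_11=-4


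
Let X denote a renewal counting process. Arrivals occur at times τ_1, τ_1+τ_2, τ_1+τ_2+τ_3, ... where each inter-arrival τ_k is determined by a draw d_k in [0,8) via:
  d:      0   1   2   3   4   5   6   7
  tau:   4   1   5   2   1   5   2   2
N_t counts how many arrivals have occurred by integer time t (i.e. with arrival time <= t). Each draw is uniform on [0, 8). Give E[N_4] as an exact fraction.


315/256

Inter-arrival values over d=0..7: [4, 1, 5, 2, 1, 5, 2, 2]
Each d has probability 1/8, so the pmf of τ is: f(1) = 1/4, f(2) = 3/8, f(4) = 1/8, f(5) = 1/4
Renewal equation for m(n) = E[N_n]: condition on τ_1 = k (if k <= n, one arrival plus a fresh copy on the remaining n−k steps): m(n) = F(n) + Σ_{k<=n} f(k)·m(n−k), where F(n) = P(τ <= n) and m(0) = 0
m(1) = F(1) = 1/4
m(2) = F(2) + f(1)·m(1) = 5/8 + 1/4·1/4 = 11/16
m(3) = F(3) + f(1)·m(2) + f(2)·m(1) = 5/8 + 1/4·11/16 + 3/8·1/4 = 57/64
m(4) = F(4) + f(1)·m(3) + f(2)·m(2) = 3/4 + 1/4·57/64 + 3/8·11/16 = 315/256
E[N_4] = m(4) = 315/256


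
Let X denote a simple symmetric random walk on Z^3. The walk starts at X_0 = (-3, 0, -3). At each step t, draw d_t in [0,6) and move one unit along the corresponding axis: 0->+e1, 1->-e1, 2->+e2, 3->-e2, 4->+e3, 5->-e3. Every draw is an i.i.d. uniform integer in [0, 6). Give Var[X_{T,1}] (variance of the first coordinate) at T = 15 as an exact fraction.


Outcome values over d=0..5: [1, -1, 0, 0, 0, 0]
Σy = 0, Σy² = 2, M = 6
μ = 0/6 = 0,  σ² = 2/6 − (0)² = 1/3
Independent increments: Var[X_15] = 15·σ² = 15·(1/3) = 5

5


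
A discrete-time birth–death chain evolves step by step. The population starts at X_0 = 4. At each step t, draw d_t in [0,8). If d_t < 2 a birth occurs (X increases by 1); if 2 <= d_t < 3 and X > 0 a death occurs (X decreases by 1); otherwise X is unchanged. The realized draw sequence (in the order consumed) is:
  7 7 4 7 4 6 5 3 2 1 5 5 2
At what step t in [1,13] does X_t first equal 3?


9

t=0: X=4, d=7 → hold, X_1=4
t=1: X=4, d=7 → hold, X_2=4
t=2: X=4, d=4 → hold, X_3=4
t=3: X=4, d=7 → hold, X_4=4
t=4: X=4, d=4 → hold, X_5=4
t=5: X=4, d=6 → hold, X_6=4
t=6: X=4, d=5 → hold, X_7=4
t=7: X=4, d=3 → hold, X_8=4
t=8: X=4, d=2 → death, X_9=3
t=9: X=3, d=1 → birth, X_10=4
t=10: X=4, d=5 → hold, X_11=4
t=11: X=4, d=5 → hold, X_12=4
t=12: X=4, d=2 → death, X_13=3


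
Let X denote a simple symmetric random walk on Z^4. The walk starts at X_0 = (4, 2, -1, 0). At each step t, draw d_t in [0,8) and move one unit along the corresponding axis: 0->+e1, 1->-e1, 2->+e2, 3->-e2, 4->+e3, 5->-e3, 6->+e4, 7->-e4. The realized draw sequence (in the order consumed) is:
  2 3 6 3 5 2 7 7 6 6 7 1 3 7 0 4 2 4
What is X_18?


t=0: X=(4, 2, -1, 0), d=2 → +e2, X_1=(4, 3, -1, 0)
t=1: X=(4, 3, -1, 0), d=3 → -e2, X_2=(4, 2, -1, 0)
t=2: X=(4, 2, -1, 0), d=6 → +e4, X_3=(4, 2, -1, 1)
t=3: X=(4, 2, -1, 1), d=3 → -e2, X_4=(4, 1, -1, 1)
t=4: X=(4, 1, -1, 1), d=5 → -e3, X_5=(4, 1, -2, 1)
t=5: X=(4, 1, -2, 1), d=2 → +e2, X_6=(4, 2, -2, 1)
t=6: X=(4, 2, -2, 1), d=7 → -e4, X_7=(4, 2, -2, 0)
t=7: X=(4, 2, -2, 0), d=7 → -e4, X_8=(4, 2, -2, -1)
t=8: X=(4, 2, -2, -1), d=6 → +e4, X_9=(4, 2, -2, 0)
t=9: X=(4, 2, -2, 0), d=6 → +e4, X_10=(4, 2, -2, 1)
t=10: X=(4, 2, -2, 1), d=7 → -e4, X_11=(4, 2, -2, 0)
t=11: X=(4, 2, -2, 0), d=1 → -e1, X_12=(3, 2, -2, 0)
t=12: X=(3, 2, -2, 0), d=3 → -e2, X_13=(3, 1, -2, 0)
t=13: X=(3, 1, -2, 0), d=7 → -e4, X_14=(3, 1, -2, -1)
t=14: X=(3, 1, -2, -1), d=0 → +e1, X_15=(4, 1, -2, -1)
t=15: X=(4, 1, -2, -1), d=4 → +e3, X_16=(4, 1, -1, -1)
t=16: X=(4, 1, -1, -1), d=2 → +e2, X_17=(4, 2, -1, -1)
t=17: X=(4, 2, -1, -1), d=4 → +e3, X_18=(4, 2, 0, -1)

(4, 2, 0, -1)


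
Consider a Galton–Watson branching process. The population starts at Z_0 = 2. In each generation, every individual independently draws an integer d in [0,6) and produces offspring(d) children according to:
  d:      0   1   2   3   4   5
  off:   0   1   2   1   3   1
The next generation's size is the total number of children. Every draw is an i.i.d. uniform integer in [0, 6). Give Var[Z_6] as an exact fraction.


Outcome values over d=0..5: [0, 1, 2, 1, 3, 1]
Σy = 8, Σy² = 16, M = 6
μ = 8/6 = 4/3,  σ² = 16/6 − (4/3)² = 8/9
V_0 = 0, E_0 = 2
V_1 = 8/9·E_0 + (4/3)²·V_0 = 16/9;  E_1 = 8/3
V_2 = 8/9·E_1 + (4/3)²·V_1 = 448/81;  E_2 = 32/9
V_3 = 8/9·E_2 + (4/3)²·V_2 = 9472/729;  E_3 = 128/27
V_4 = 8/9·E_3 + (4/3)²·V_3 = 179200/6561;  E_4 = 512/81
V_5 = 8/9·E_4 + (4/3)²·V_4 = 3198976/59049;  E_5 = 2048/243
V_6 = 8/9·E_5 + (4/3)²·V_5 = 55164928/531441;  E_6 = 8192/729

55164928/531441


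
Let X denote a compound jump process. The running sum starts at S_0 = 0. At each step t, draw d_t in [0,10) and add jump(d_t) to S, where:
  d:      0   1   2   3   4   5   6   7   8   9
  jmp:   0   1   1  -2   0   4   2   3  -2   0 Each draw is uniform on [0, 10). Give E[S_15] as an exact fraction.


21/2

Outcome values over d=0..9: [0, 1, 1, -2, 0, 4, 2, 3, -2, 0]
Σy = 7, Σy² = 39, M = 10
μ = 7/10 = 7/10,  σ² = 39/10 − (7/10)² = 341/100
E[S_15] = 0 + 15·(7/10) = 21/2


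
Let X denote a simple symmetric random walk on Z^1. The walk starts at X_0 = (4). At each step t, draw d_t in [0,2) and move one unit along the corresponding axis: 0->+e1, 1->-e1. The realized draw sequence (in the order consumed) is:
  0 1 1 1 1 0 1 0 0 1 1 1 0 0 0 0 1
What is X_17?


t=0: X=(4), d=0 → +e1, X_1=(5)
t=1: X=(5), d=1 → -e1, X_2=(4)
t=2: X=(4), d=1 → -e1, X_3=(3)
t=3: X=(3), d=1 → -e1, X_4=(2)
t=4: X=(2), d=1 → -e1, X_5=(1)
t=5: X=(1), d=0 → +e1, X_6=(2)
t=6: X=(2), d=1 → -e1, X_7=(1)
t=7: X=(1), d=0 → +e1, X_8=(2)
t=8: X=(2), d=0 → +e1, X_9=(3)
t=9: X=(3), d=1 → -e1, X_10=(2)
t=10: X=(2), d=1 → -e1, X_11=(1)
t=11: X=(1), d=1 → -e1, X_12=(0)
t=12: X=(0), d=0 → +e1, X_13=(1)
t=13: X=(1), d=0 → +e1, X_14=(2)
t=14: X=(2), d=0 → +e1, X_15=(3)
t=15: X=(3), d=0 → +e1, X_16=(4)
t=16: X=(4), d=1 → -e1, X_17=(3)

(3)


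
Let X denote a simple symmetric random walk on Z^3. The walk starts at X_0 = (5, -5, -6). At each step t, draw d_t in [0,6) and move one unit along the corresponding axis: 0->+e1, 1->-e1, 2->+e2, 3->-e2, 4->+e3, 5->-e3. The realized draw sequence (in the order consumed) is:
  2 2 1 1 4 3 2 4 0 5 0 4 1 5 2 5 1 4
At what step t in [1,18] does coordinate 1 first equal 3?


t=0: X=(5, -5, -6), d=2 → +e2, X_1=(5, -4, -6)
t=1: X=(5, -4, -6), d=2 → +e2, X_2=(5, -3, -6)
t=2: X=(5, -3, -6), d=1 → -e1, X_3=(4, -3, -6)
t=3: X=(4, -3, -6), d=1 → -e1, X_4=(3, -3, -6)
t=4: X=(3, -3, -6), d=4 → +e3, X_5=(3, -3, -5)
t=5: X=(3, -3, -5), d=3 → -e2, X_6=(3, -4, -5)
t=6: X=(3, -4, -5), d=2 → +e2, X_7=(3, -3, -5)
t=7: X=(3, -3, -5), d=4 → +e3, X_8=(3, -3, -4)
t=8: X=(3, -3, -4), d=0 → +e1, X_9=(4, -3, -4)
t=9: X=(4, -3, -4), d=5 → -e3, X_10=(4, -3, -5)
t=10: X=(4, -3, -5), d=0 → +e1, X_11=(5, -3, -5)
t=11: X=(5, -3, -5), d=4 → +e3, X_12=(5, -3, -4)
t=12: X=(5, -3, -4), d=1 → -e1, X_13=(4, -3, -4)
t=13: X=(4, -3, -4), d=5 → -e3, X_14=(4, -3, -5)
t=14: X=(4, -3, -5), d=2 → +e2, X_15=(4, -2, -5)
t=15: X=(4, -2, -5), d=5 → -e3, X_16=(4, -2, -6)
t=16: X=(4, -2, -6), d=1 → -e1, X_17=(3, -2, -6)
t=17: X=(3, -2, -6), d=4 → +e3, X_18=(3, -2, -5)

4


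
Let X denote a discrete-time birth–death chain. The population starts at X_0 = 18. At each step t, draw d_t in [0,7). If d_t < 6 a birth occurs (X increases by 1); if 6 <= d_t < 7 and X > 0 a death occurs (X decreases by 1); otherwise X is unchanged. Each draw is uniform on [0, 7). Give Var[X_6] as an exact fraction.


144/49

X can drop by at most 1 per step and X_0 = 18 > T = 6, so X_t >= 18 − t >= 12 > 0 for every t <= 6: the floor at 0 (the 'and X > 0' condition) never binds. Hence X_6 = X_0 + Σ_{t<6} Y_t with i.i.d. increments Y_t = y(d_t) ∈ {+1, −1, 0}.
Outcome values over d=0..6: [1, 1, 1, 1, 1, 1, -1]
Σy = 5, Σy² = 7, M = 7
μ = 5/7 = 5/7,  σ² = 7/7 − (5/7)² = 24/49
Independent increments: Var[X_6] = 6·σ² = 6·(24/49) = 144/49


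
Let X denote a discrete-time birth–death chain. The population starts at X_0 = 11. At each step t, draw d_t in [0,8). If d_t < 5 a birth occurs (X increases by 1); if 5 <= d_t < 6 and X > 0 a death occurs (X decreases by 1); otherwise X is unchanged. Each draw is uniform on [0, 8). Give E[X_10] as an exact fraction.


X can drop by at most 1 per step and X_0 = 11 > T = 10, so X_t >= 11 − t >= 1 > 0 for every t <= 10: the floor at 0 (the 'and X > 0' condition) never binds. Hence X_10 = X_0 + Σ_{t<10} Y_t with i.i.d. increments Y_t = y(d_t) ∈ {+1, −1, 0}.
Outcome values over d=0..7: [1, 1, 1, 1, 1, -1, 0, 0]
Σy = 4, Σy² = 6, M = 8
μ = 4/8 = 1/2,  σ² = 6/8 − (1/2)² = 1/2
E[X_10] = 11 + 10·(1/2) = 16

16


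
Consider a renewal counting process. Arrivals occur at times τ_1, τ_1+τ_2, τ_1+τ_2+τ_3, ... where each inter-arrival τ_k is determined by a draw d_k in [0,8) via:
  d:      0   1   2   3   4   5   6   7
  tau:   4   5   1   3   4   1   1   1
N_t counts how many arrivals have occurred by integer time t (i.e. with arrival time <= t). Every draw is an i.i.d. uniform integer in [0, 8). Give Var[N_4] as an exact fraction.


Inter-arrival values over d=0..7: [4, 5, 1, 3, 4, 1, 1, 1]
Each d has probability 1/8, so the pmf of τ is: f(1) = 1/2, f(3) = 1/8, f(4) = 1/4, f(5) = 1/8
Let p_n(j) = P(N_n = j), with p_0 = [1]. Condition on τ_1: p_n(0) = P(τ > n), and for j >= 1, p_n(j) = Σ_{k<=n} f(k)·p_{n−k}(j−1)
p_1 = [1/2, 1/2]  (j = 0..1)
p_2 = [1/2, 1/4, 1/4]  (j = 0..2)
p_3 = [3/8, 3/8, 1/8, 1/8]  (j = 0..3)
p_4 = [1/8, 1/2, 1/4, 1/16, 1/16]  (j = 0..4)
E[N_4] = Σ j·p_4(j) = 23/16;  E[N_4²] = Σ j²·p_4(j) = 49/16
Var[N_4] = 49/16 − (23/16)² = 255/256

255/256


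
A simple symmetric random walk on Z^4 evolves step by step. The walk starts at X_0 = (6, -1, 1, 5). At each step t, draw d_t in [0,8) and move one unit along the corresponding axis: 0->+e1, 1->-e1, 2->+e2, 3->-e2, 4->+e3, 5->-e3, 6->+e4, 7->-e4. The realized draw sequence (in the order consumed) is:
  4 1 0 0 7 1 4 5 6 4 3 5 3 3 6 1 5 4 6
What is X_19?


(5, -4, 2, 7)

t=0: X=(6, -1, 1, 5), d=4 → +e3, X_1=(6, -1, 2, 5)
t=1: X=(6, -1, 2, 5), d=1 → -e1, X_2=(5, -1, 2, 5)
t=2: X=(5, -1, 2, 5), d=0 → +e1, X_3=(6, -1, 2, 5)
t=3: X=(6, -1, 2, 5), d=0 → +e1, X_4=(7, -1, 2, 5)
t=4: X=(7, -1, 2, 5), d=7 → -e4, X_5=(7, -1, 2, 4)
t=5: X=(7, -1, 2, 4), d=1 → -e1, X_6=(6, -1, 2, 4)
t=6: X=(6, -1, 2, 4), d=4 → +e3, X_7=(6, -1, 3, 4)
t=7: X=(6, -1, 3, 4), d=5 → -e3, X_8=(6, -1, 2, 4)
t=8: X=(6, -1, 2, 4), d=6 → +e4, X_9=(6, -1, 2, 5)
t=9: X=(6, -1, 2, 5), d=4 → +e3, X_10=(6, -1, 3, 5)
t=10: X=(6, -1, 3, 5), d=3 → -e2, X_11=(6, -2, 3, 5)
t=11: X=(6, -2, 3, 5), d=5 → -e3, X_12=(6, -2, 2, 5)
t=12: X=(6, -2, 2, 5), d=3 → -e2, X_13=(6, -3, 2, 5)
t=13: X=(6, -3, 2, 5), d=3 → -e2, X_14=(6, -4, 2, 5)
t=14: X=(6, -4, 2, 5), d=6 → +e4, X_15=(6, -4, 2, 6)
t=15: X=(6, -4, 2, 6), d=1 → -e1, X_16=(5, -4, 2, 6)
t=16: X=(5, -4, 2, 6), d=5 → -e3, X_17=(5, -4, 1, 6)
t=17: X=(5, -4, 1, 6), d=4 → +e3, X_18=(5, -4, 2, 6)
t=18: X=(5, -4, 2, 6), d=6 → +e4, X_19=(5, -4, 2, 7)


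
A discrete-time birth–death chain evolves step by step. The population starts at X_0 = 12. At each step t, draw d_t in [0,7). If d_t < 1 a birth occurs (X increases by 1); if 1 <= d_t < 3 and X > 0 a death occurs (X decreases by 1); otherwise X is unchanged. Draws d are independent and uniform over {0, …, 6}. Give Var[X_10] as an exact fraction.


200/49

X can drop by at most 1 per step and X_0 = 12 > T = 10, so X_t >= 12 − t >= 2 > 0 for every t <= 10: the floor at 0 (the 'and X > 0' condition) never binds. Hence X_10 = X_0 + Σ_{t<10} Y_t with i.i.d. increments Y_t = y(d_t) ∈ {+1, −1, 0}.
Outcome values over d=0..6: [1, -1, -1, 0, 0, 0, 0]
Σy = -1, Σy² = 3, M = 7
μ = -1/7 = -1/7,  σ² = 3/7 − (-1/7)² = 20/49
Independent increments: Var[X_10] = 10·σ² = 10·(20/49) = 200/49


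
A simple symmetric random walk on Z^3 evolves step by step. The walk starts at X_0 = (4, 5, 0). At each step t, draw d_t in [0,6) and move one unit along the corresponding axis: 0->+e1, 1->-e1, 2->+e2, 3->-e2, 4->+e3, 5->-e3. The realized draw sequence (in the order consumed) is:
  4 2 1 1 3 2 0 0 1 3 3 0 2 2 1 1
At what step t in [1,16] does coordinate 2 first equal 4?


t=0: X=(4, 5, 0), d=4 → +e3, X_1=(4, 5, 1)
t=1: X=(4, 5, 1), d=2 → +e2, X_2=(4, 6, 1)
t=2: X=(4, 6, 1), d=1 → -e1, X_3=(3, 6, 1)
t=3: X=(3, 6, 1), d=1 → -e1, X_4=(2, 6, 1)
t=4: X=(2, 6, 1), d=3 → -e2, X_5=(2, 5, 1)
t=5: X=(2, 5, 1), d=2 → +e2, X_6=(2, 6, 1)
t=6: X=(2, 6, 1), d=0 → +e1, X_7=(3, 6, 1)
t=7: X=(3, 6, 1), d=0 → +e1, X_8=(4, 6, 1)
t=8: X=(4, 6, 1), d=1 → -e1, X_9=(3, 6, 1)
t=9: X=(3, 6, 1), d=3 → -e2, X_10=(3, 5, 1)
t=10: X=(3, 5, 1), d=3 → -e2, X_11=(3, 4, 1)
t=11: X=(3, 4, 1), d=0 → +e1, X_12=(4, 4, 1)
t=12: X=(4, 4, 1), d=2 → +e2, X_13=(4, 5, 1)
t=13: X=(4, 5, 1), d=2 → +e2, X_14=(4, 6, 1)
t=14: X=(4, 6, 1), d=1 → -e1, X_15=(3, 6, 1)
t=15: X=(3, 6, 1), d=1 → -e1, X_16=(2, 6, 1)

11


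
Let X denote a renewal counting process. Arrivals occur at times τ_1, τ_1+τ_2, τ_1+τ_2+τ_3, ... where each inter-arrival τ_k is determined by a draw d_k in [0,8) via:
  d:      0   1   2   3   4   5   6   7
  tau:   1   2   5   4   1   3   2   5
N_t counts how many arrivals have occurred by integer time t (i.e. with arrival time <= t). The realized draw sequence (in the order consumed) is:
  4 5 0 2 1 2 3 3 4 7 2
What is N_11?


4

draw d_1=4: τ_1=1, arrival time A_1=1
draw d_2=5: τ_2=3, arrival time A_2=4
draw d_3=0: τ_3=1, arrival time A_3=5
draw d_4=2: τ_4=5, arrival time A_4=10
draw d_5=1: τ_5=2, arrival time A_5=12
draw d_6=2: τ_6=5, arrival time A_6=17
draw d_7=3: τ_7=4, arrival time A_7=21
draw d_8=3: τ_8=4, arrival time A_8=25
draw d_9=4: τ_9=1, arrival time A_9=26
draw d_10=7: τ_10=5, arrival time A_10=31
draw d_11=2: τ_11=5, arrival time A_11=36
N_t over t=0..11: 0:0 1:1 2:1 3:1 4:2 5:3 6:3 7:3 8:3 9:3 10:4 11:4


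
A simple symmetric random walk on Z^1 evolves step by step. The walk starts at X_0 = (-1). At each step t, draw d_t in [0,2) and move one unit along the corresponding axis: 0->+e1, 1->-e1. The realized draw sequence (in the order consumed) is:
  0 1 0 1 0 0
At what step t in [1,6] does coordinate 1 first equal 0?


t=0: X=(-1), d=0 → +e1, X_1=(0)
t=1: X=(0), d=1 → -e1, X_2=(-1)
t=2: X=(-1), d=0 → +e1, X_3=(0)
t=3: X=(0), d=1 → -e1, X_4=(-1)
t=4: X=(-1), d=0 → +e1, X_5=(0)
t=5: X=(0), d=0 → +e1, X_6=(1)

1


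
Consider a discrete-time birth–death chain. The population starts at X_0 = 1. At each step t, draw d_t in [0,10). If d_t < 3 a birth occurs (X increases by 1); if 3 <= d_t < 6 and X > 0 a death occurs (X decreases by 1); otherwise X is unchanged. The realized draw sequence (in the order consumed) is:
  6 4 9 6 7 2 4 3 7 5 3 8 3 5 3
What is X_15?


t=0: X=1, d=6 → hold, X_1=1
t=1: X=1, d=4 → death, X_2=0
t=2: X=0, d=9 → hold, X_3=0
t=3: X=0, d=6 → hold, X_4=0
t=4: X=0, d=7 → hold, X_5=0
t=5: X=0, d=2 → birth, X_6=1
t=6: X=1, d=4 → death, X_7=0
t=7: X=0, d=3 → hold, X_8=0
t=8: X=0, d=7 → hold, X_9=0
t=9: X=0, d=5 → hold, X_10=0
t=10: X=0, d=3 → hold, X_11=0
t=11: X=0, d=8 → hold, X_12=0
t=12: X=0, d=3 → hold, X_13=0
t=13: X=0, d=5 → hold, X_14=0
t=14: X=0, d=3 → hold, X_15=0

0


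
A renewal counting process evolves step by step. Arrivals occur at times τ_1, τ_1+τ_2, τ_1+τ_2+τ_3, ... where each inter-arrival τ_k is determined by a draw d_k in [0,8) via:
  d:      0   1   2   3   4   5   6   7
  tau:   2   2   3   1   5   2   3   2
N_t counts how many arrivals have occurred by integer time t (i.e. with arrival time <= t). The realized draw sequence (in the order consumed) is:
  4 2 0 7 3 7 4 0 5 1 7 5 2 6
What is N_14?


draw d_1=4: τ_1=5, arrival time A_1=5
draw d_2=2: τ_2=3, arrival time A_2=8
draw d_3=0: τ_3=2, arrival time A_3=10
draw d_4=7: τ_4=2, arrival time A_4=12
draw d_5=3: τ_5=1, arrival time A_5=13
draw d_6=7: τ_6=2, arrival time A_6=15
draw d_7=4: τ_7=5, arrival time A_7=20
draw d_8=0: τ_8=2, arrival time A_8=22
draw d_9=5: τ_9=2, arrival time A_9=24
draw d_10=1: τ_10=2, arrival time A_10=26
draw d_11=7: τ_11=2, arrival time A_11=28
draw d_12=5: τ_12=2, arrival time A_12=30
draw d_13=2: τ_13=3, arrival time A_13=33
draw d_14=6: τ_14=3, arrival time A_14=36
N_t over t=0..14: 0:0 1:0 2:0 3:0 4:0 5:1 6:1 7:1 8:2 9:2 10:3 11:3 12:4 13:5 14:5

5


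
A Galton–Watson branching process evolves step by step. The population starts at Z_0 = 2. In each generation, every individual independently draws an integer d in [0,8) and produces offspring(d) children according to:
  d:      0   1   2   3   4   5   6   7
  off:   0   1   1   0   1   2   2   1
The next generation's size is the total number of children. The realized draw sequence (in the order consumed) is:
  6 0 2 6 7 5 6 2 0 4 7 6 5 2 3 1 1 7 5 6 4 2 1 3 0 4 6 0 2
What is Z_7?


gen 0: Z_0=2, draws=[6, 0], offspring=[2, 0], Z_1=2
gen 1: Z_1=2, draws=[2, 6], offspring=[1, 2], Z_2=3
gen 2: Z_2=3, draws=[7, 5, 6], offspring=[1, 2, 2], Z_3=5
gen 3: Z_3=5, draws=[2, 0, 4, 7, 6], offspring=[1, 0, 1, 1, 2], Z_4=5
gen 4: Z_4=5, draws=[5, 2, 3, 1, 1], offspring=[2, 1, 0, 1, 1], Z_5=5
gen 5: Z_5=5, draws=[7, 5, 6, 4, 2], offspring=[1, 2, 2, 1, 1], Z_6=7
gen 6: Z_6=7, draws=[1, 3, 0, 4, 6, 0, 2], offspring=[1, 0, 0, 1, 2, 0, 1], Z_7=5

5


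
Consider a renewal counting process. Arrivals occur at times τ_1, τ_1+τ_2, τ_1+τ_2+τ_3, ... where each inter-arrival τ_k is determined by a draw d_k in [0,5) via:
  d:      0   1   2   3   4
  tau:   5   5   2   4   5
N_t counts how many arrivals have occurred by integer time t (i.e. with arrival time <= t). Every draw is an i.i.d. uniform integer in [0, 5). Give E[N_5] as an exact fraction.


26/25

Inter-arrival values over d=0..4: [5, 5, 2, 4, 5]
Each d has probability 1/5, so the pmf of τ is: f(2) = 1/5, f(4) = 1/5, f(5) = 3/5
Renewal equation for m(n) = E[N_n]: condition on τ_1 = k (if k <= n, one arrival plus a fresh copy on the remaining n−k steps): m(n) = F(n) + Σ_{k<=n} f(k)·m(n−k), where F(n) = P(τ <= n) and m(0) = 0
m(1) = F(1) = 0
m(2) = F(2) = 1/5
m(3) = F(3) = 1/5
m(4) = F(4) + f(2)·m(2) = 2/5 + 1/5·1/5 = 11/25
m(5) = F(5) + f(2)·m(3) = 1 + 1/5·1/5 = 26/25
E[N_5] = m(5) = 26/25


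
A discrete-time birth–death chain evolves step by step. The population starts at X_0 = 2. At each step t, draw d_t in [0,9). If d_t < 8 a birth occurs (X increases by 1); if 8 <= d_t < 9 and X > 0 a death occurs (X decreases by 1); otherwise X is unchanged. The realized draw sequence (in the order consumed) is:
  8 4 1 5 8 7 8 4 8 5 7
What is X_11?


5

t=0: X=2, d=8 → death, X_1=1
t=1: X=1, d=4 → birth, X_2=2
t=2: X=2, d=1 → birth, X_3=3
t=3: X=3, d=5 → birth, X_4=4
t=4: X=4, d=8 → death, X_5=3
t=5: X=3, d=7 → birth, X_6=4
t=6: X=4, d=8 → death, X_7=3
t=7: X=3, d=4 → birth, X_8=4
t=8: X=4, d=8 → death, X_9=3
t=9: X=3, d=5 → birth, X_10=4
t=10: X=4, d=7 → birth, X_11=5


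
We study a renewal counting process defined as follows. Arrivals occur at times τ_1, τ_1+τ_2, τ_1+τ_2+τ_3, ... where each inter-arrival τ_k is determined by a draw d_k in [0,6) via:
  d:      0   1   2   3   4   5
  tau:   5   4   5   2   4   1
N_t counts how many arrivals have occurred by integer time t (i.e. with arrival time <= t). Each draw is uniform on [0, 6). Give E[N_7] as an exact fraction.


482515/279936

Inter-arrival values over d=0..5: [5, 4, 5, 2, 4, 1]
Each d has probability 1/6, so the pmf of τ is: f(1) = 1/6, f(2) = 1/6, f(4) = 1/3, f(5) = 1/3
Renewal equation for m(n) = E[N_n]: condition on τ_1 = k (if k <= n, one arrival plus a fresh copy on the remaining n−k steps): m(n) = F(n) + Σ_{k<=n} f(k)·m(n−k), where F(n) = P(τ <= n) and m(0) = 0
m(1) = F(1) = 1/6
m(2) = F(2) + f(1)·m(1) = 1/3 + 1/6·1/6 = 13/36
m(3) = F(3) + f(1)·m(2) + f(2)·m(1) = 1/3 + 1/6·13/36 + 1/6·1/6 = 91/216
m(4) = F(4) + f(1)·m(3) + f(2)·m(2) = 2/3 + 1/6·91/216 + 1/6·13/36 = 1033/1296
m(5) = F(5) + f(1)·m(4) + f(2)·m(3) + f(4)·m(1) = 1 + 1/6·1033/1296 + 1/6·91/216 + 1/3·1/6 = 9787/7776
m(6) = F(6) + f(1)·m(5) + f(2)·m(4) + f(4)·m(2) + f(5)·m(1) = 1 + 1/6·9787/7776 + 1/6·1033/1296 + 1/3·13/36 + 1/3·1/6 = 70849/46656
m(7) = F(7) + f(1)·m(6) + f(2)·m(5) + f(4)·m(3) + f(5)·m(2) = 1 + 1/6·70849/46656 + 1/6·9787/7776 + 1/3·91/216 + 1/3·13/36 = 482515/279936
E[N_7] = m(7) = 482515/279936


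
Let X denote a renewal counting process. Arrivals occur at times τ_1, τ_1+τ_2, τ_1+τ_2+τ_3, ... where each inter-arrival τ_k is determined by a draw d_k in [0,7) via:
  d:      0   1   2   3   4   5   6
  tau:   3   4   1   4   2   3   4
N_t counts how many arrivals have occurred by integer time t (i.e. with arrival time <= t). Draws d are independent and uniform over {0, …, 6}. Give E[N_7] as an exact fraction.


1687855/823543

Inter-arrival values over d=0..6: [3, 4, 1, 4, 2, 3, 4]
Each d has probability 1/7, so the pmf of τ is: f(1) = 1/7, f(2) = 1/7, f(3) = 2/7, f(4) = 3/7
Renewal equation for m(n) = E[N_n]: condition on τ_1 = k (if k <= n, one arrival plus a fresh copy on the remaining n−k steps): m(n) = F(n) + Σ_{k<=n} f(k)·m(n−k), where F(n) = P(τ <= n) and m(0) = 0
m(1) = F(1) = 1/7
m(2) = F(2) + f(1)·m(1) = 2/7 + 1/7·1/7 = 15/49
m(3) = F(3) + f(1)·m(2) + f(2)·m(1) = 4/7 + 1/7·15/49 + 1/7·1/7 = 218/343
m(4) = F(4) + f(1)·m(3) + f(2)·m(2) + f(3)·m(1) = 1 + 1/7·218/343 + 1/7·15/49 + 2/7·1/7 = 2822/2401
m(5) = F(5) + f(1)·m(4) + f(2)·m(3) + f(3)·m(2) + f(4)·m(1) = 1 + 1/7·2822/2401 + 1/7·218/343 + 2/7·15/49 + 3/7·1/7 = 23654/16807
m(6) = F(6) + f(1)·m(5) + f(2)·m(4) + f(3)·m(3) + f(4)·m(2) = 1 + 1/7·23654/16807 + 1/7·2822/2401 + 2/7·218/343 + 3/7·15/49 = 197856/117649
m(7) = F(7) + f(1)·m(6) + f(2)·m(5) + f(3)·m(4) + f(4)·m(3) = 1 + 1/7·197856/117649 + 1/7·23654/16807 + 2/7·2822/2401 + 3/7·218/343 = 1687855/823543
E[N_7] = m(7) = 1687855/823543


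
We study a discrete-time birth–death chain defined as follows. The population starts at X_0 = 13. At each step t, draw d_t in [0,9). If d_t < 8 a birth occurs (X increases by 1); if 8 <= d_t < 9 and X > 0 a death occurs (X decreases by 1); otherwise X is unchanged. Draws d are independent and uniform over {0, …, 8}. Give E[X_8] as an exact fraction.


X can drop by at most 1 per step and X_0 = 13 > T = 8, so X_t >= 13 − t >= 5 > 0 for every t <= 8: the floor at 0 (the 'and X > 0' condition) never binds. Hence X_8 = X_0 + Σ_{t<8} Y_t with i.i.d. increments Y_t = y(d_t) ∈ {+1, −1, 0}.
Outcome values over d=0..8: [1, 1, 1, 1, 1, 1, 1, 1, -1]
Σy = 7, Σy² = 9, M = 9
μ = 7/9 = 7/9,  σ² = 9/9 − (7/9)² = 32/81
E[X_8] = 13 + 8·(7/9) = 173/9

173/9


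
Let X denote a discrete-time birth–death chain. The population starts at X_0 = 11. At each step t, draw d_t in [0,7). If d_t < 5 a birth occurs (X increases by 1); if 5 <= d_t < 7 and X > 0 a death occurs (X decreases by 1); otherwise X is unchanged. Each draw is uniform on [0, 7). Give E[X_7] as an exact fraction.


X can drop by at most 1 per step and X_0 = 11 > T = 7, so X_t >= 11 − t >= 4 > 0 for every t <= 7: the floor at 0 (the 'and X > 0' condition) never binds. Hence X_7 = X_0 + Σ_{t<7} Y_t with i.i.d. increments Y_t = y(d_t) ∈ {+1, −1, 0}.
Outcome values over d=0..6: [1, 1, 1, 1, 1, -1, -1]
Σy = 3, Σy² = 7, M = 7
μ = 3/7 = 3/7,  σ² = 7/7 − (3/7)² = 40/49
E[X_7] = 11 + 7·(3/7) = 14

14


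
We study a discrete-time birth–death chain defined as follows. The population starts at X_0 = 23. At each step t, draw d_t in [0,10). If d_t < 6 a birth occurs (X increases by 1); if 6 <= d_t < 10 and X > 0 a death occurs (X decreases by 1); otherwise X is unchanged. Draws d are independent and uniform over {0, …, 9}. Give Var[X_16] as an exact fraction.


X can drop by at most 1 per step and X_0 = 23 > T = 16, so X_t >= 23 − t >= 7 > 0 for every t <= 16: the floor at 0 (the 'and X > 0' condition) never binds. Hence X_16 = X_0 + Σ_{t<16} Y_t with i.i.d. increments Y_t = y(d_t) ∈ {+1, −1, 0}.
Outcome values over d=0..9: [1, 1, 1, 1, 1, 1, -1, -1, -1, -1]
Σy = 2, Σy² = 10, M = 10
μ = 2/10 = 1/5,  σ² = 10/10 − (1/5)² = 24/25
Independent increments: Var[X_16] = 16·σ² = 16·(24/25) = 384/25

384/25


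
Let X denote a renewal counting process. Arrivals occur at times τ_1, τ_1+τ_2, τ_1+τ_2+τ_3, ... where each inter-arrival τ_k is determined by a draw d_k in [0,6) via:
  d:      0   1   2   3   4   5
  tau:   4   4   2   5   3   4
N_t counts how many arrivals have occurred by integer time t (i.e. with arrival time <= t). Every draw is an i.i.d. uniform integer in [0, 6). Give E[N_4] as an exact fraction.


Inter-arrival values over d=0..5: [4, 4, 2, 5, 3, 4]
Each d has probability 1/6, so the pmf of τ is: f(2) = 1/6, f(3) = 1/6, f(4) = 1/2, f(5) = 1/6
Renewal equation for m(n) = E[N_n]: condition on τ_1 = k (if k <= n, one arrival plus a fresh copy on the remaining n−k steps): m(n) = F(n) + Σ_{k<=n} f(k)·m(n−k), where F(n) = P(τ <= n) and m(0) = 0
m(1) = F(1) = 0
m(2) = F(2) = 1/6
m(3) = F(3) = 1/3
m(4) = F(4) + f(2)·m(2) = 5/6 + 1/6·1/6 = 31/36
E[N_4] = m(4) = 31/36

31/36


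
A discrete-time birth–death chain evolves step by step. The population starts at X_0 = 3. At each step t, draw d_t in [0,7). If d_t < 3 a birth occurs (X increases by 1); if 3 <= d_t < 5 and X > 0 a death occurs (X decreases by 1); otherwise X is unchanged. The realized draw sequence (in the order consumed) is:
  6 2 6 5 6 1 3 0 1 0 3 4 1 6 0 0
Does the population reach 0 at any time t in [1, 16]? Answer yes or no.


no

t=0: X=3, d=6 → hold, X_1=3
t=1: X=3, d=2 → birth, X_2=4
t=2: X=4, d=6 → hold, X_3=4
t=3: X=4, d=5 → hold, X_4=4
t=4: X=4, d=6 → hold, X_5=4
t=5: X=4, d=1 → birth, X_6=5
t=6: X=5, d=3 → death, X_7=4
t=7: X=4, d=0 → birth, X_8=5
t=8: X=5, d=1 → birth, X_9=6
t=9: X=6, d=0 → birth, X_10=7
t=10: X=7, d=3 → death, X_11=6
t=11: X=6, d=4 → death, X_12=5
t=12: X=5, d=1 → birth, X_13=6
t=13: X=6, d=6 → hold, X_14=6
t=14: X=6, d=0 → birth, X_15=7
t=15: X=7, d=0 → birth, X_16=8


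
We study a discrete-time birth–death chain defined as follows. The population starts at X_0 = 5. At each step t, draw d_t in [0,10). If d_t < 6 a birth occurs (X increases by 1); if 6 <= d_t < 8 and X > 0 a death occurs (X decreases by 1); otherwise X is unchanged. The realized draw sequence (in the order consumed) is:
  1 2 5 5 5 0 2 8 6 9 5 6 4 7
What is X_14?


11

t=0: X=5, d=1 → birth, X_1=6
t=1: X=6, d=2 → birth, X_2=7
t=2: X=7, d=5 → birth, X_3=8
t=3: X=8, d=5 → birth, X_4=9
t=4: X=9, d=5 → birth, X_5=10
t=5: X=10, d=0 → birth, X_6=11
t=6: X=11, d=2 → birth, X_7=12
t=7: X=12, d=8 → hold, X_8=12
t=8: X=12, d=6 → death, X_9=11
t=9: X=11, d=9 → hold, X_10=11
t=10: X=11, d=5 → birth, X_11=12
t=11: X=12, d=6 → death, X_12=11
t=12: X=11, d=4 → birth, X_13=12
t=13: X=12, d=7 → death, X_14=11


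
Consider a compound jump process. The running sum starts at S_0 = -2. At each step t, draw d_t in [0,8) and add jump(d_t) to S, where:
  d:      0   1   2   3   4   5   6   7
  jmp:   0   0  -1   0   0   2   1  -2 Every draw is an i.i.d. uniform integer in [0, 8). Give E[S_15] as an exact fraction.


-2

Outcome values over d=0..7: [0, 0, -1, 0, 0, 2, 1, -2]
Σy = 0, Σy² = 10, M = 8
μ = 0/8 = 0,  σ² = 10/8 − (0)² = 5/4
E[S_15] = -2 + 15·(0) = -2


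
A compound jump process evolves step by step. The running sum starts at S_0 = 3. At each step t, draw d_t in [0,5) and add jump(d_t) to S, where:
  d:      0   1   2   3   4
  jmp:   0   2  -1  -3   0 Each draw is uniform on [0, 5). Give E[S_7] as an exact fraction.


Outcome values over d=0..4: [0, 2, -1, -3, 0]
Σy = -2, Σy² = 14, M = 5
μ = -2/5 = -2/5,  σ² = 14/5 − (-2/5)² = 66/25
E[S_7] = 3 + 7·(-2/5) = 1/5

1/5


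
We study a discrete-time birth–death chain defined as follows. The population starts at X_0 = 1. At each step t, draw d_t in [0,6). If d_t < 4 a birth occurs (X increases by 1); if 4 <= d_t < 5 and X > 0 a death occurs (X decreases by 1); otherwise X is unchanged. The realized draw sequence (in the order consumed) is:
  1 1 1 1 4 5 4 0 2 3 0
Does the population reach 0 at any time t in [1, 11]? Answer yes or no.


t=0: X=1, d=1 → birth, X_1=2
t=1: X=2, d=1 → birth, X_2=3
t=2: X=3, d=1 → birth, X_3=4
t=3: X=4, d=1 → birth, X_4=5
t=4: X=5, d=4 → death, X_5=4
t=5: X=4, d=5 → hold, X_6=4
t=6: X=4, d=4 → death, X_7=3
t=7: X=3, d=0 → birth, X_8=4
t=8: X=4, d=2 → birth, X_9=5
t=9: X=5, d=3 → birth, X_10=6
t=10: X=6, d=0 → birth, X_11=7

no


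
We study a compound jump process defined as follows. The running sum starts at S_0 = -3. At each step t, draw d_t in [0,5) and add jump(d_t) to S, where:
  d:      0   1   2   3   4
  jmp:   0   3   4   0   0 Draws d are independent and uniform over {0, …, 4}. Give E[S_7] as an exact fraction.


34/5

Outcome values over d=0..4: [0, 3, 4, 0, 0]
Σy = 7, Σy² = 25, M = 5
μ = 7/5 = 7/5,  σ² = 25/5 − (7/5)² = 76/25
E[S_7] = -3 + 7·(7/5) = 34/5


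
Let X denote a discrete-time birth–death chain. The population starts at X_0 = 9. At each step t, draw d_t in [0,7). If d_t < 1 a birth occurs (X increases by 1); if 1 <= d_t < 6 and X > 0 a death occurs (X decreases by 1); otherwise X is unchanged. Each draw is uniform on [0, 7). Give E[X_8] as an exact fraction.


31/7

X can drop by at most 1 per step and X_0 = 9 > T = 8, so X_t >= 9 − t >= 1 > 0 for every t <= 8: the floor at 0 (the 'and X > 0' condition) never binds. Hence X_8 = X_0 + Σ_{t<8} Y_t with i.i.d. increments Y_t = y(d_t) ∈ {+1, −1, 0}.
Outcome values over d=0..6: [1, -1, -1, -1, -1, -1, 0]
Σy = -4, Σy² = 6, M = 7
μ = -4/7 = -4/7,  σ² = 6/7 − (-4/7)² = 26/49
E[X_8] = 9 + 8·(-4/7) = 31/7


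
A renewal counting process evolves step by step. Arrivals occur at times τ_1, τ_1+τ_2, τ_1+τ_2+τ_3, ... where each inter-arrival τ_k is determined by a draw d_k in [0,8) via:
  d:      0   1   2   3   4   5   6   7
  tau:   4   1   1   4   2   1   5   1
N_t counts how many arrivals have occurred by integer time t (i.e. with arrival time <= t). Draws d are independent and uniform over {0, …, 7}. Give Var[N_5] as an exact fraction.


Inter-arrival values over d=0..7: [4, 1, 1, 4, 2, 1, 5, 1]
Each d has probability 1/8, so the pmf of τ is: f(1) = 1/2, f(2) = 1/8, f(4) = 1/4, f(5) = 1/8
Let p_n(j) = P(N_n = j), with p_0 = [1]. Condition on τ_1: p_n(0) = P(τ > n), and for j >= 1, p_n(j) = Σ_{k<=n} f(k)·p_{n−k}(j−1)
p_1 = [1/2, 1/2]  (j = 0..1)
p_2 = [3/8, 3/8, 1/4]  (j = 0..2)
p_3 = [3/8, 1/4, 1/4, 1/8]  (j = 0..3)
p_4 = [1/8, 31/64, 11/64, 5/32, 1/16]  (j = 0..4)
p_5 = [0, 23/64, 51/128, 15/128, 3/32, 1/32]  (j = 0..5)
E[N_5] = Σ j·p_5(j) = 261/128;  E[N_5²] = Σ j²·p_5(j) = 677/128
Var[N_5] = 677/128 − (261/128)² = 18535/16384

18535/16384


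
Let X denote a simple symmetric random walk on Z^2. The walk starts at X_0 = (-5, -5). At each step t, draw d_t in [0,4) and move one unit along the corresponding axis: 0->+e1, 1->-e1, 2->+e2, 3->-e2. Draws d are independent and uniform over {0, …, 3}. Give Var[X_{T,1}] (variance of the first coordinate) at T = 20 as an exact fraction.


Outcome values over d=0..3: [1, -1, 0, 0]
Σy = 0, Σy² = 2, M = 4
μ = 0/4 = 0,  σ² = 2/4 − (0)² = 1/2
Independent increments: Var[X_20] = 20·σ² = 20·(1/2) = 10

10


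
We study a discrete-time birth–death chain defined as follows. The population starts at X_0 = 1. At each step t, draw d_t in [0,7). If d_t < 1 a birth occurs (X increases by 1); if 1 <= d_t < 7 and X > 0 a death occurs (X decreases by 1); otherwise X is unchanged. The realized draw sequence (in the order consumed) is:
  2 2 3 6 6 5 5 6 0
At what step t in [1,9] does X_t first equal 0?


1

t=0: X=1, d=2 → death, X_1=0
t=1: X=0, d=2 → hold, X_2=0
t=2: X=0, d=3 → hold, X_3=0
t=3: X=0, d=6 → hold, X_4=0
t=4: X=0, d=6 → hold, X_5=0
t=5: X=0, d=5 → hold, X_6=0
t=6: X=0, d=5 → hold, X_7=0
t=7: X=0, d=6 → hold, X_8=0
t=8: X=0, d=0 → birth, X_9=1


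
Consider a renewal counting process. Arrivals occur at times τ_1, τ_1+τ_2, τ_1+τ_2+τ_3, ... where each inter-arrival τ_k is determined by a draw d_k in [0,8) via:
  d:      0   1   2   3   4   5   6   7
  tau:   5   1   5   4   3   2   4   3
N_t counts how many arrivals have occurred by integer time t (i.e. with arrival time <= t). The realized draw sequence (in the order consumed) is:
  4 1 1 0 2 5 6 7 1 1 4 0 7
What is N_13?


draw d_1=4: τ_1=3, arrival time A_1=3
draw d_2=1: τ_2=1, arrival time A_2=4
draw d_3=1: τ_3=1, arrival time A_3=5
draw d_4=0: τ_4=5, arrival time A_4=10
draw d_5=2: τ_5=5, arrival time A_5=15
draw d_6=5: τ_6=2, arrival time A_6=17
draw d_7=6: τ_7=4, arrival time A_7=21
draw d_8=7: τ_8=3, arrival time A_8=24
draw d_9=1: τ_9=1, arrival time A_9=25
draw d_10=1: τ_10=1, arrival time A_10=26
draw d_11=4: τ_11=3, arrival time A_11=29
draw d_12=0: τ_12=5, arrival time A_12=34
draw d_13=7: τ_13=3, arrival time A_13=37
N_t over t=0..13: 0:0 1:0 2:0 3:1 4:2 5:3 6:3 7:3 8:3 9:3 10:4 11:4 12:4 13:4

4


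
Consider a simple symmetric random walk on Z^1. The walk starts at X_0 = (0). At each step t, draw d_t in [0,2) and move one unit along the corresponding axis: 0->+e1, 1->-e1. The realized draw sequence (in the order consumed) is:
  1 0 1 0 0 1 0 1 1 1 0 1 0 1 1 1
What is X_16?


t=0: X=(0), d=1 → -e1, X_1=(-1)
t=1: X=(-1), d=0 → +e1, X_2=(0)
t=2: X=(0), d=1 → -e1, X_3=(-1)
t=3: X=(-1), d=0 → +e1, X_4=(0)
t=4: X=(0), d=0 → +e1, X_5=(1)
t=5: X=(1), d=1 → -e1, X_6=(0)
t=6: X=(0), d=0 → +e1, X_7=(1)
t=7: X=(1), d=1 → -e1, X_8=(0)
t=8: X=(0), d=1 → -e1, X_9=(-1)
t=9: X=(-1), d=1 → -e1, X_10=(-2)
t=10: X=(-2), d=0 → +e1, X_11=(-1)
t=11: X=(-1), d=1 → -e1, X_12=(-2)
t=12: X=(-2), d=0 → +e1, X_13=(-1)
t=13: X=(-1), d=1 → -e1, X_14=(-2)
t=14: X=(-2), d=1 → -e1, X_15=(-3)
t=15: X=(-3), d=1 → -e1, X_16=(-4)

(-4)


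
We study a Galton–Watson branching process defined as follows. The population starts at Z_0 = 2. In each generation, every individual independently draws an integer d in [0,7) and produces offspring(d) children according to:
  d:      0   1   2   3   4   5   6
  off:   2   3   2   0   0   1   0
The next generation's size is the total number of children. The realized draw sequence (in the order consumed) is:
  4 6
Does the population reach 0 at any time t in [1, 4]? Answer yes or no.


gen 0: Z_0=2, draws=[4, 6], offspring=[0, 0], Z_1=0
gen 1: Z_1=0, draws=[], offspring=[], Z_2=0
gen 2: Z_2=0, draws=[], offspring=[], Z_3=0
gen 3: Z_3=0, draws=[], offspring=[], Z_4=0

yes


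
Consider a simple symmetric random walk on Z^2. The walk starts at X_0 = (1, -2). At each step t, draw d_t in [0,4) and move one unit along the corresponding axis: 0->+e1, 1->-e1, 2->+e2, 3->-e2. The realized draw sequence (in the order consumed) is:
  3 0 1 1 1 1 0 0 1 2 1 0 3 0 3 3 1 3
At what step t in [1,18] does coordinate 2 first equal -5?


16

t=0: X=(1, -2), d=3 → -e2, X_1=(1, -3)
t=1: X=(1, -3), d=0 → +e1, X_2=(2, -3)
t=2: X=(2, -3), d=1 → -e1, X_3=(1, -3)
t=3: X=(1, -3), d=1 → -e1, X_4=(0, -3)
t=4: X=(0, -3), d=1 → -e1, X_5=(-1, -3)
t=5: X=(-1, -3), d=1 → -e1, X_6=(-2, -3)
t=6: X=(-2, -3), d=0 → +e1, X_7=(-1, -3)
t=7: X=(-1, -3), d=0 → +e1, X_8=(0, -3)
t=8: X=(0, -3), d=1 → -e1, X_9=(-1, -3)
t=9: X=(-1, -3), d=2 → +e2, X_10=(-1, -2)
t=10: X=(-1, -2), d=1 → -e1, X_11=(-2, -2)
t=11: X=(-2, -2), d=0 → +e1, X_12=(-1, -2)
t=12: X=(-1, -2), d=3 → -e2, X_13=(-1, -3)
t=13: X=(-1, -3), d=0 → +e1, X_14=(0, -3)
t=14: X=(0, -3), d=3 → -e2, X_15=(0, -4)
t=15: X=(0, -4), d=3 → -e2, X_16=(0, -5)
t=16: X=(0, -5), d=1 → -e1, X_17=(-1, -5)
t=17: X=(-1, -5), d=3 → -e2, X_18=(-1, -6)


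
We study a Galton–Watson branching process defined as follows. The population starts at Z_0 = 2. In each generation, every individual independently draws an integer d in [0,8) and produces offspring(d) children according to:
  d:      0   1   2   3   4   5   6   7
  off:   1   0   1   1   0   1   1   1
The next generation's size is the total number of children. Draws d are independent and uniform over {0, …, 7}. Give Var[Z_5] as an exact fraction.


Outcome values over d=0..7: [1, 0, 1, 1, 0, 1, 1, 1]
Σy = 6, Σy² = 6, M = 8
μ = 6/8 = 3/4,  σ² = 6/8 − (3/4)² = 3/16
V_0 = 0, E_0 = 2
V_1 = 3/16·E_0 + (3/4)²·V_0 = 3/8;  E_1 = 3/2
V_2 = 3/16·E_1 + (3/4)²·V_1 = 63/128;  E_2 = 9/8
V_3 = 3/16·E_2 + (3/4)²·V_2 = 999/2048;  E_3 = 27/32
V_4 = 3/16·E_3 + (3/4)²·V_3 = 14175/32768;  E_4 = 81/128
V_5 = 3/16·E_4 + (3/4)²·V_4 = 189783/524288;  E_5 = 243/512

189783/524288
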